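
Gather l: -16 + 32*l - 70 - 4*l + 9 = 28*l - 77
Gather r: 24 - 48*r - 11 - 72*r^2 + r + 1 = -72*r^2 - 47*r + 14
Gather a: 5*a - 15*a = -10*a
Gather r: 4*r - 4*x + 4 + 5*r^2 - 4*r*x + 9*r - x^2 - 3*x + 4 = 5*r^2 + r*(13 - 4*x) - x^2 - 7*x + 8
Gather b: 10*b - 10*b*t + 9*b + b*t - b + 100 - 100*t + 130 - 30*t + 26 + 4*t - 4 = b*(18 - 9*t) - 126*t + 252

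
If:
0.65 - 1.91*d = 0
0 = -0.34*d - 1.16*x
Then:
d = 0.34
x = -0.10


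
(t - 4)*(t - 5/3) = t^2 - 17*t/3 + 20/3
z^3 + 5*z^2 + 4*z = z*(z + 1)*(z + 4)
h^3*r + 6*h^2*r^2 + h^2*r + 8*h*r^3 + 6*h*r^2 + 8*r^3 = (h + 2*r)*(h + 4*r)*(h*r + r)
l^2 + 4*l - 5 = (l - 1)*(l + 5)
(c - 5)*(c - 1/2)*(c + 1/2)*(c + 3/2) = c^4 - 7*c^3/2 - 31*c^2/4 + 7*c/8 + 15/8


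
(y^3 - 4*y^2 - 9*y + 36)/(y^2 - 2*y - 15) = (y^2 - 7*y + 12)/(y - 5)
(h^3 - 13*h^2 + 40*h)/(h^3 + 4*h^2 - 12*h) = (h^2 - 13*h + 40)/(h^2 + 4*h - 12)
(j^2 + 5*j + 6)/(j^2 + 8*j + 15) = (j + 2)/(j + 5)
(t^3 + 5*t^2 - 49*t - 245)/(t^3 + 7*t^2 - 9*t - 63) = (t^2 - 2*t - 35)/(t^2 - 9)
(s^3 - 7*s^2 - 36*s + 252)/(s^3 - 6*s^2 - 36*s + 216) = (s - 7)/(s - 6)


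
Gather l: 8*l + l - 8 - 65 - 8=9*l - 81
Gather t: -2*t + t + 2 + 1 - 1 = 2 - t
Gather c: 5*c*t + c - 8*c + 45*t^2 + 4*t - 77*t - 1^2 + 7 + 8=c*(5*t - 7) + 45*t^2 - 73*t + 14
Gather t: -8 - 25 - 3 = -36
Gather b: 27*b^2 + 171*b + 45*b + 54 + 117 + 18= 27*b^2 + 216*b + 189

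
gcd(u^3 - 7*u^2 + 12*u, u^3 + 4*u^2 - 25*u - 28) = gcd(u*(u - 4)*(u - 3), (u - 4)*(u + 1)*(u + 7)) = u - 4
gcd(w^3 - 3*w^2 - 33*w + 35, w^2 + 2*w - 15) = w + 5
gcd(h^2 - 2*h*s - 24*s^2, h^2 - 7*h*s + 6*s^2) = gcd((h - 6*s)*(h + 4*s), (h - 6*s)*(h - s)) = -h + 6*s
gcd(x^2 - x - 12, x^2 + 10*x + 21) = x + 3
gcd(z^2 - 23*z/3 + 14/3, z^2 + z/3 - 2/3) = z - 2/3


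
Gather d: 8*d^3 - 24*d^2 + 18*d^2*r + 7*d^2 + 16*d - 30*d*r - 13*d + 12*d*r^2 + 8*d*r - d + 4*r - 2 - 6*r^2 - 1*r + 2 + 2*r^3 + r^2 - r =8*d^3 + d^2*(18*r - 17) + d*(12*r^2 - 22*r + 2) + 2*r^3 - 5*r^2 + 2*r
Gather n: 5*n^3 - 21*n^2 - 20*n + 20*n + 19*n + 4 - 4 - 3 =5*n^3 - 21*n^2 + 19*n - 3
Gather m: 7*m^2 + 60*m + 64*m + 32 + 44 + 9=7*m^2 + 124*m + 85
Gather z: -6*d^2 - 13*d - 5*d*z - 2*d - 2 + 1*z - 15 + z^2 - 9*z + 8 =-6*d^2 - 15*d + z^2 + z*(-5*d - 8) - 9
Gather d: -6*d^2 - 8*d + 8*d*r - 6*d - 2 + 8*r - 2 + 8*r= -6*d^2 + d*(8*r - 14) + 16*r - 4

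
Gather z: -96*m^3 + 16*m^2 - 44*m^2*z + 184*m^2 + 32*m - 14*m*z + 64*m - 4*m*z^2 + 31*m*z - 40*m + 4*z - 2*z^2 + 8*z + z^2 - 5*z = -96*m^3 + 200*m^2 + 56*m + z^2*(-4*m - 1) + z*(-44*m^2 + 17*m + 7)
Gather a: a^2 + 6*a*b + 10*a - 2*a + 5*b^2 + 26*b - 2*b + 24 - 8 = a^2 + a*(6*b + 8) + 5*b^2 + 24*b + 16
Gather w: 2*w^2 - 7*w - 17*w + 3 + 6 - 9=2*w^2 - 24*w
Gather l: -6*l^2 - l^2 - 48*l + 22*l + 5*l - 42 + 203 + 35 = -7*l^2 - 21*l + 196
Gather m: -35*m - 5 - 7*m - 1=-42*m - 6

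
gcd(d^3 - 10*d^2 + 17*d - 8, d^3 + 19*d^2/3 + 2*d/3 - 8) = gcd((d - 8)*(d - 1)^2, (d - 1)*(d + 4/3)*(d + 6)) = d - 1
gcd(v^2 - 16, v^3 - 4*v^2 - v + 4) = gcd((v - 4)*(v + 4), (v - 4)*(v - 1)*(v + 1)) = v - 4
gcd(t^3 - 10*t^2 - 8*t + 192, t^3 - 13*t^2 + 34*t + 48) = t^2 - 14*t + 48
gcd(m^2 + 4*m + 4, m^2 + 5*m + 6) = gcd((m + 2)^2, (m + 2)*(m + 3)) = m + 2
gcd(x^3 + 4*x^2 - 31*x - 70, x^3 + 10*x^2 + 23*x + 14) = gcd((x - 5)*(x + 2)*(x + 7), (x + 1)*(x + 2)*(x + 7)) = x^2 + 9*x + 14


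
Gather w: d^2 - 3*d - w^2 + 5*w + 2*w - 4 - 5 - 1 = d^2 - 3*d - w^2 + 7*w - 10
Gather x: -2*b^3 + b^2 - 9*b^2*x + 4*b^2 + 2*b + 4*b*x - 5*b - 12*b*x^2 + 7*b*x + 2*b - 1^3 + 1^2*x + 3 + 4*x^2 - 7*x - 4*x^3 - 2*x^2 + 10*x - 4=-2*b^3 + 5*b^2 - b - 4*x^3 + x^2*(2 - 12*b) + x*(-9*b^2 + 11*b + 4) - 2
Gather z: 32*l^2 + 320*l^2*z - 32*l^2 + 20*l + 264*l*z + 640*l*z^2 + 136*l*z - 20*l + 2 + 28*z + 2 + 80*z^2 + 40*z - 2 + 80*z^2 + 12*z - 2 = z^2*(640*l + 160) + z*(320*l^2 + 400*l + 80)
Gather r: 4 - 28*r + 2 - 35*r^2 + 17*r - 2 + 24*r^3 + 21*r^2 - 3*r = 24*r^3 - 14*r^2 - 14*r + 4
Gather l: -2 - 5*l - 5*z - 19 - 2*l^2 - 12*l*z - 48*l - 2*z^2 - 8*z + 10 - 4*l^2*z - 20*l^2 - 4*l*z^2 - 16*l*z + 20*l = l^2*(-4*z - 22) + l*(-4*z^2 - 28*z - 33) - 2*z^2 - 13*z - 11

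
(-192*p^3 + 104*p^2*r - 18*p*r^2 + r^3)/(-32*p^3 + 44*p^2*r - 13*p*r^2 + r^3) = (6*p - r)/(p - r)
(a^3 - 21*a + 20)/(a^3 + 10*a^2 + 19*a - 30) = (a - 4)/(a + 6)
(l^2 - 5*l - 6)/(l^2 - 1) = (l - 6)/(l - 1)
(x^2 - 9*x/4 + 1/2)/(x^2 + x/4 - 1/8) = 2*(x - 2)/(2*x + 1)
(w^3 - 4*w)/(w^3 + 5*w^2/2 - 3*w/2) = 2*(w^2 - 4)/(2*w^2 + 5*w - 3)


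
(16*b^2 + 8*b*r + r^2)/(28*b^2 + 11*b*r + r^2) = (4*b + r)/(7*b + r)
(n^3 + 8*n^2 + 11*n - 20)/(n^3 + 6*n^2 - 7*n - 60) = (n - 1)/(n - 3)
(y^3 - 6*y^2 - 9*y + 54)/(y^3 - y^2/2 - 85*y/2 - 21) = 2*(-y^3 + 6*y^2 + 9*y - 54)/(-2*y^3 + y^2 + 85*y + 42)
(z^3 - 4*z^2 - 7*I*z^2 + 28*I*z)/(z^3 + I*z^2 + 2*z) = (z^2 - 4*z - 7*I*z + 28*I)/(z^2 + I*z + 2)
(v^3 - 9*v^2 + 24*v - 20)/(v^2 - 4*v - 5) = (v^2 - 4*v + 4)/(v + 1)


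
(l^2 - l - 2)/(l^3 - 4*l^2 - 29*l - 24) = (l - 2)/(l^2 - 5*l - 24)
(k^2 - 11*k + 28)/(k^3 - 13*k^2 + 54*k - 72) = (k - 7)/(k^2 - 9*k + 18)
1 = 1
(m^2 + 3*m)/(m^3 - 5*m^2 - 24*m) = 1/(m - 8)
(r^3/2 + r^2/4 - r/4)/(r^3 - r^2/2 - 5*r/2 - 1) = r*(2*r - 1)/(2*(2*r^2 - 3*r - 2))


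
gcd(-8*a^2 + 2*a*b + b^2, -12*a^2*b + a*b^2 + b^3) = 4*a + b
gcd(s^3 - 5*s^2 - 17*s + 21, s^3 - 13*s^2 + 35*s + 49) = s - 7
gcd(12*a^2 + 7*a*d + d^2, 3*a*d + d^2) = 3*a + d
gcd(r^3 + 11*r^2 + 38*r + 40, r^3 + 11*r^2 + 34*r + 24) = r + 4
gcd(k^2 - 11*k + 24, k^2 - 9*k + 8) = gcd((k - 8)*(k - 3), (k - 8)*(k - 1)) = k - 8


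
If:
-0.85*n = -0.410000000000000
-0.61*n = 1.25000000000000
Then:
No Solution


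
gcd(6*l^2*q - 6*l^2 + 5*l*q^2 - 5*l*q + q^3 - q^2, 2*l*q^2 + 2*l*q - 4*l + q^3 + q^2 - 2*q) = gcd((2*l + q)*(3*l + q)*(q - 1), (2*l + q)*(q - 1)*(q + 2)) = 2*l*q - 2*l + q^2 - q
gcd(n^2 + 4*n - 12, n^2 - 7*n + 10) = n - 2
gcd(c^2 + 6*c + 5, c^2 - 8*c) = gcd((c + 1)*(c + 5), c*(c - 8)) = 1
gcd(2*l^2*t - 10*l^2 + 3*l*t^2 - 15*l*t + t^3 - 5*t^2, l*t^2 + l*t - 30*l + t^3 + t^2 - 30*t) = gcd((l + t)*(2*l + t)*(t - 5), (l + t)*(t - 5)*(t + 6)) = l*t - 5*l + t^2 - 5*t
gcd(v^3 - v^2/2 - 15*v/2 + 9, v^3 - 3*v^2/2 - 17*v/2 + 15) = v^2 + v - 6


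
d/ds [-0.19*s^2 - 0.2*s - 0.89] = -0.38*s - 0.2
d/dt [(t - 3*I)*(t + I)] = 2*t - 2*I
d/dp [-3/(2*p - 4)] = 3/(2*(p - 2)^2)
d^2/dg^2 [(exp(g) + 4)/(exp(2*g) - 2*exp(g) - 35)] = (exp(4*g) + 18*exp(3*g) + 186*exp(2*g) + 506*exp(g) + 945)*exp(g)/(exp(6*g) - 6*exp(5*g) - 93*exp(4*g) + 412*exp(3*g) + 3255*exp(2*g) - 7350*exp(g) - 42875)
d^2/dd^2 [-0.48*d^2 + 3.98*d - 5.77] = -0.960000000000000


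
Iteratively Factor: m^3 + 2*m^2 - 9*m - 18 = (m - 3)*(m^2 + 5*m + 6) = (m - 3)*(m + 3)*(m + 2)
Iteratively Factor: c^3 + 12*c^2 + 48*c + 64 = (c + 4)*(c^2 + 8*c + 16) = (c + 4)^2*(c + 4)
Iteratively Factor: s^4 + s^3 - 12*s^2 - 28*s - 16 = (s + 2)*(s^3 - s^2 - 10*s - 8) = (s - 4)*(s + 2)*(s^2 + 3*s + 2) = (s - 4)*(s + 2)^2*(s + 1)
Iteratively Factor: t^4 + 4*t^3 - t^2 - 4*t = (t)*(t^3 + 4*t^2 - t - 4) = t*(t + 1)*(t^2 + 3*t - 4) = t*(t - 1)*(t + 1)*(t + 4)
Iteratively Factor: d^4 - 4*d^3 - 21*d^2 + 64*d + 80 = (d - 5)*(d^3 + d^2 - 16*d - 16) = (d - 5)*(d - 4)*(d^2 + 5*d + 4) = (d - 5)*(d - 4)*(d + 1)*(d + 4)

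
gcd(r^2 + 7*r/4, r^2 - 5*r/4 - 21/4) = r + 7/4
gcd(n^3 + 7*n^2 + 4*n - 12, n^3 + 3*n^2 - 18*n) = n + 6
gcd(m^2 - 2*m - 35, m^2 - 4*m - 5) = 1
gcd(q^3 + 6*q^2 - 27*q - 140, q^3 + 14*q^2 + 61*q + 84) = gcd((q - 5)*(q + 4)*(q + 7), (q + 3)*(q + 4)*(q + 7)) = q^2 + 11*q + 28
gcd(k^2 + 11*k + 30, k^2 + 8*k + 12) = k + 6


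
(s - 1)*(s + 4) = s^2 + 3*s - 4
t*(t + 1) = t^2 + t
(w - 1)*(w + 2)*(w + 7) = w^3 + 8*w^2 + 5*w - 14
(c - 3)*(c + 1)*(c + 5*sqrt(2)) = c^3 - 2*c^2 + 5*sqrt(2)*c^2 - 10*sqrt(2)*c - 3*c - 15*sqrt(2)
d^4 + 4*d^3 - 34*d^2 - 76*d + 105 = (d - 5)*(d - 1)*(d + 3)*(d + 7)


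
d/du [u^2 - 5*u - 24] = 2*u - 5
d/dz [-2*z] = -2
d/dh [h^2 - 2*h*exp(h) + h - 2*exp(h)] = -2*h*exp(h) + 2*h - 4*exp(h) + 1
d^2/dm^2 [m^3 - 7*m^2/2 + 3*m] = 6*m - 7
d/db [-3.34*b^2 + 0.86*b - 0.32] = 0.86 - 6.68*b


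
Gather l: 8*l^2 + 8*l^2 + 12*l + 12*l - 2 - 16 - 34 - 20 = 16*l^2 + 24*l - 72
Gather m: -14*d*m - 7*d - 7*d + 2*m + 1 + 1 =-14*d + m*(2 - 14*d) + 2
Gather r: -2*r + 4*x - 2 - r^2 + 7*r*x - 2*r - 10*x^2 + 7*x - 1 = -r^2 + r*(7*x - 4) - 10*x^2 + 11*x - 3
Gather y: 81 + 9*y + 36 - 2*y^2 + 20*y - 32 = -2*y^2 + 29*y + 85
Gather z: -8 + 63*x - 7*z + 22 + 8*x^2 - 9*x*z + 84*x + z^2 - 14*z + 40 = 8*x^2 + 147*x + z^2 + z*(-9*x - 21) + 54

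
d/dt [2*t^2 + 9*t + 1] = 4*t + 9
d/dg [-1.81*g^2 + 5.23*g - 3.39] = 5.23 - 3.62*g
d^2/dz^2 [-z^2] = -2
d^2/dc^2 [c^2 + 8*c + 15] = 2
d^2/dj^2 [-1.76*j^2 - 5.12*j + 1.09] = -3.52000000000000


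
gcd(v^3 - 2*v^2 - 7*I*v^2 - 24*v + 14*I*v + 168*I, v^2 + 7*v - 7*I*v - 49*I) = v - 7*I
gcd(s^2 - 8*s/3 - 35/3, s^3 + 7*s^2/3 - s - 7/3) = s + 7/3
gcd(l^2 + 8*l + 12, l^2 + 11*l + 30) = l + 6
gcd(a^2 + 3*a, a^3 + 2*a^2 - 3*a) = a^2 + 3*a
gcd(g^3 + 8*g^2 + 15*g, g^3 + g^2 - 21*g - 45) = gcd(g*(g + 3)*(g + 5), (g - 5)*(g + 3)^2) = g + 3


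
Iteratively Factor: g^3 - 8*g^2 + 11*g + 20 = (g - 5)*(g^2 - 3*g - 4) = (g - 5)*(g - 4)*(g + 1)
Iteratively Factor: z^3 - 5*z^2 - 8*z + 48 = (z + 3)*(z^2 - 8*z + 16) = (z - 4)*(z + 3)*(z - 4)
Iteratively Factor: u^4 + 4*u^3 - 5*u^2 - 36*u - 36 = (u + 2)*(u^3 + 2*u^2 - 9*u - 18) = (u - 3)*(u + 2)*(u^2 + 5*u + 6) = (u - 3)*(u + 2)^2*(u + 3)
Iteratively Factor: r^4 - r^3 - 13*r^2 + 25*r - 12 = (r + 4)*(r^3 - 5*r^2 + 7*r - 3) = (r - 1)*(r + 4)*(r^2 - 4*r + 3) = (r - 1)^2*(r + 4)*(r - 3)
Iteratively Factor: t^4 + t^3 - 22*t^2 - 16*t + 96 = (t - 2)*(t^3 + 3*t^2 - 16*t - 48) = (t - 2)*(t + 4)*(t^2 - t - 12) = (t - 2)*(t + 3)*(t + 4)*(t - 4)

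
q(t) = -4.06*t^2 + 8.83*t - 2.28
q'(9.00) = -64.25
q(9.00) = -251.67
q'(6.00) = -39.89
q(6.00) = -95.46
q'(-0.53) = 13.13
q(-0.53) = -8.10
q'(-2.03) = 25.31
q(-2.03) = -36.94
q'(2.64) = -12.61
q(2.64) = -7.27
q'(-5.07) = 50.00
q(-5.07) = -151.41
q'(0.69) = 3.23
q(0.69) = 1.88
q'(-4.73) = 47.24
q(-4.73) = -134.88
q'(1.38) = -2.38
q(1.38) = 2.17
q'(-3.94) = 40.82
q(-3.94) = -100.10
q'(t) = 8.83 - 8.12*t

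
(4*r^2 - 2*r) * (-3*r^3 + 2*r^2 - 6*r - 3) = -12*r^5 + 14*r^4 - 28*r^3 + 6*r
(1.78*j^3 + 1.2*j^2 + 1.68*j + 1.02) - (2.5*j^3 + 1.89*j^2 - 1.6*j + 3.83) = -0.72*j^3 - 0.69*j^2 + 3.28*j - 2.81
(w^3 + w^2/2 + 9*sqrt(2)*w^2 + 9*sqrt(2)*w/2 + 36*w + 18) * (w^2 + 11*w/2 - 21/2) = w^5 + 6*w^4 + 9*sqrt(2)*w^4 + 113*w^3/4 + 54*sqrt(2)*w^3 - 279*sqrt(2)*w^2/4 + 843*w^2/4 - 279*w - 189*sqrt(2)*w/4 - 189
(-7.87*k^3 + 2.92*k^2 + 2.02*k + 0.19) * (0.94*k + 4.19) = -7.3978*k^4 - 30.2305*k^3 + 14.1336*k^2 + 8.6424*k + 0.7961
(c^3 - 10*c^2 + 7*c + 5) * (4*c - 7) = 4*c^4 - 47*c^3 + 98*c^2 - 29*c - 35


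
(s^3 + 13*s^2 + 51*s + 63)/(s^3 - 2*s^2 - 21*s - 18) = (s^2 + 10*s + 21)/(s^2 - 5*s - 6)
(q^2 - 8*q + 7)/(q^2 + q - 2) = (q - 7)/(q + 2)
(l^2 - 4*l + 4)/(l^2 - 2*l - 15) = (-l^2 + 4*l - 4)/(-l^2 + 2*l + 15)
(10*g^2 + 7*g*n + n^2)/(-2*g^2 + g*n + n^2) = (-5*g - n)/(g - n)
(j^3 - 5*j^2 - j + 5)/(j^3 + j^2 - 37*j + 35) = (j + 1)/(j + 7)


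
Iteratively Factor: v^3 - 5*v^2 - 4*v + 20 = (v + 2)*(v^2 - 7*v + 10) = (v - 5)*(v + 2)*(v - 2)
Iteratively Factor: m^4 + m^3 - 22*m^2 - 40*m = (m - 5)*(m^3 + 6*m^2 + 8*m) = (m - 5)*(m + 4)*(m^2 + 2*m) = m*(m - 5)*(m + 4)*(m + 2)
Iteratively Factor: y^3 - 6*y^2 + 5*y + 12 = (y + 1)*(y^2 - 7*y + 12) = (y - 4)*(y + 1)*(y - 3)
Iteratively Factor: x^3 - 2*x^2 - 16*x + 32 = (x + 4)*(x^2 - 6*x + 8) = (x - 4)*(x + 4)*(x - 2)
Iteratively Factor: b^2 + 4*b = (b + 4)*(b)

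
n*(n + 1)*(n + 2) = n^3 + 3*n^2 + 2*n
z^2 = z^2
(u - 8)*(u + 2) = u^2 - 6*u - 16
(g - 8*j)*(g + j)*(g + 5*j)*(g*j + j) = g^4*j - 2*g^3*j^2 + g^3*j - 43*g^2*j^3 - 2*g^2*j^2 - 40*g*j^4 - 43*g*j^3 - 40*j^4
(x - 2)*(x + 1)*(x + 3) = x^3 + 2*x^2 - 5*x - 6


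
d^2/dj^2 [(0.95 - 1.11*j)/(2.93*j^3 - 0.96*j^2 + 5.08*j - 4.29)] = (-57.175434*j^5 + 116.601108*j^4 - 11.757144*j^3 - 77.334204*j^2 + 71.278074*j - 7.17370400000001)/(25.153757*j^9 - 24.724512*j^8 + 138.93474*j^7 - 197.106543*j^6 + 313.284912*j^5 - 469.30788*j^4 + 418.397383*j^3 - 385.132176*j^2 + 280.478484*j - 78.953589)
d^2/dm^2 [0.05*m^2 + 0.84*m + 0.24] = 0.100000000000000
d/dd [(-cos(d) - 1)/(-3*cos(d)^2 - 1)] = (-3*sin(d)^2 + 6*cos(d) + 2)*sin(d)/(3*cos(d)^2 + 1)^2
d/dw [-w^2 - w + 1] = -2*w - 1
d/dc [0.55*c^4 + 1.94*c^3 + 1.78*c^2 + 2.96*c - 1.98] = 2.2*c^3 + 5.82*c^2 + 3.56*c + 2.96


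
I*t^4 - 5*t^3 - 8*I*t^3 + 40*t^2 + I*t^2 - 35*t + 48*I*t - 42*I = (t - 7)*(t + 2*I)*(t + 3*I)*(I*t - I)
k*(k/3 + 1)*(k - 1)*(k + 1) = k^4/3 + k^3 - k^2/3 - k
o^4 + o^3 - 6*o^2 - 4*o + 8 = (o - 2)*(o - 1)*(o + 2)^2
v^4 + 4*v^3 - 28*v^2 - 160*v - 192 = (v - 6)*(v + 2)*(v + 4)^2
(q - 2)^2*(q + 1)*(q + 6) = q^4 + 3*q^3 - 18*q^2 + 4*q + 24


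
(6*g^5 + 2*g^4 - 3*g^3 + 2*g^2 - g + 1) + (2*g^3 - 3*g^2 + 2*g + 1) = 6*g^5 + 2*g^4 - g^3 - g^2 + g + 2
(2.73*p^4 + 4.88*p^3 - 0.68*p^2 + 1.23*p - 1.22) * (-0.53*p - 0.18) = -1.4469*p^5 - 3.0778*p^4 - 0.518*p^3 - 0.5295*p^2 + 0.4252*p + 0.2196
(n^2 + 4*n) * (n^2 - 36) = n^4 + 4*n^3 - 36*n^2 - 144*n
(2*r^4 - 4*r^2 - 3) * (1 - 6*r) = -12*r^5 + 2*r^4 + 24*r^3 - 4*r^2 + 18*r - 3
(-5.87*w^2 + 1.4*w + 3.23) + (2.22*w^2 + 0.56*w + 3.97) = -3.65*w^2 + 1.96*w + 7.2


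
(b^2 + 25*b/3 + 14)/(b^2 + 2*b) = (b^2 + 25*b/3 + 14)/(b*(b + 2))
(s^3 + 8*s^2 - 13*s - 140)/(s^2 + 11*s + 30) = (s^2 + 3*s - 28)/(s + 6)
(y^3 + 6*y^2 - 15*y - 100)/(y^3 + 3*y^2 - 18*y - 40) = (y + 5)/(y + 2)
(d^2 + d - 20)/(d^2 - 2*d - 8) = (d + 5)/(d + 2)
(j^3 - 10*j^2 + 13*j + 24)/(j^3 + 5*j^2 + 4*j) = (j^2 - 11*j + 24)/(j*(j + 4))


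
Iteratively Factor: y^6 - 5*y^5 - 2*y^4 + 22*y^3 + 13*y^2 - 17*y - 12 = (y - 1)*(y^5 - 4*y^4 - 6*y^3 + 16*y^2 + 29*y + 12) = (y - 4)*(y - 1)*(y^4 - 6*y^2 - 8*y - 3) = (y - 4)*(y - 1)*(y + 1)*(y^3 - y^2 - 5*y - 3) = (y - 4)*(y - 1)*(y + 1)^2*(y^2 - 2*y - 3) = (y - 4)*(y - 3)*(y - 1)*(y + 1)^2*(y + 1)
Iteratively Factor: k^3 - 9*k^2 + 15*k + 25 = (k + 1)*(k^2 - 10*k + 25) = (k - 5)*(k + 1)*(k - 5)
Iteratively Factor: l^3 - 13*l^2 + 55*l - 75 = (l - 5)*(l^2 - 8*l + 15) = (l - 5)^2*(l - 3)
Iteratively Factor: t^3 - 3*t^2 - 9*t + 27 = (t + 3)*(t^2 - 6*t + 9) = (t - 3)*(t + 3)*(t - 3)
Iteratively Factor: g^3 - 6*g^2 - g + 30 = (g + 2)*(g^2 - 8*g + 15) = (g - 5)*(g + 2)*(g - 3)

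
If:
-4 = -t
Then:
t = 4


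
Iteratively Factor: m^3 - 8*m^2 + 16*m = (m - 4)*(m^2 - 4*m) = m*(m - 4)*(m - 4)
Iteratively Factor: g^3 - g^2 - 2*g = (g - 2)*(g^2 + g) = (g - 2)*(g + 1)*(g)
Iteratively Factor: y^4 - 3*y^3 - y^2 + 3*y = (y)*(y^3 - 3*y^2 - y + 3) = y*(y - 3)*(y^2 - 1) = y*(y - 3)*(y + 1)*(y - 1)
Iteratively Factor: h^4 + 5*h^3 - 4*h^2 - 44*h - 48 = (h + 2)*(h^3 + 3*h^2 - 10*h - 24) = (h + 2)^2*(h^2 + h - 12) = (h - 3)*(h + 2)^2*(h + 4)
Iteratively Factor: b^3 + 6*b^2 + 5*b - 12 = (b + 4)*(b^2 + 2*b - 3) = (b - 1)*(b + 4)*(b + 3)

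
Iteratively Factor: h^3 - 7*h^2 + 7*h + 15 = (h + 1)*(h^2 - 8*h + 15) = (h - 3)*(h + 1)*(h - 5)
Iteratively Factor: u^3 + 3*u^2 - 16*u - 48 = (u + 4)*(u^2 - u - 12) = (u + 3)*(u + 4)*(u - 4)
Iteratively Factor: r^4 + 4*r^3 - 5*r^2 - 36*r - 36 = (r - 3)*(r^3 + 7*r^2 + 16*r + 12) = (r - 3)*(r + 2)*(r^2 + 5*r + 6) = (r - 3)*(r + 2)*(r + 3)*(r + 2)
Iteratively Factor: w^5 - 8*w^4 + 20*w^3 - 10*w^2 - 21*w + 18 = (w - 1)*(w^4 - 7*w^3 + 13*w^2 + 3*w - 18) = (w - 3)*(w - 1)*(w^3 - 4*w^2 + w + 6) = (w - 3)^2*(w - 1)*(w^2 - w - 2) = (w - 3)^2*(w - 2)*(w - 1)*(w + 1)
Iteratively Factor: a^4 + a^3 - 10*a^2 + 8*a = (a - 2)*(a^3 + 3*a^2 - 4*a) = (a - 2)*(a + 4)*(a^2 - a) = a*(a - 2)*(a + 4)*(a - 1)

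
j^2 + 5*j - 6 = (j - 1)*(j + 6)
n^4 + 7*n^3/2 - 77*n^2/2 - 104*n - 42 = (n - 6)*(n + 1/2)*(n + 2)*(n + 7)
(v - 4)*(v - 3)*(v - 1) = v^3 - 8*v^2 + 19*v - 12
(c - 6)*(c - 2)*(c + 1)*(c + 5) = c^4 - 2*c^3 - 31*c^2 + 32*c + 60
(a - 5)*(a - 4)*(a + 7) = a^3 - 2*a^2 - 43*a + 140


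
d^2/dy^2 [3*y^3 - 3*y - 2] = 18*y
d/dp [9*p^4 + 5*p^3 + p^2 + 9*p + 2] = 36*p^3 + 15*p^2 + 2*p + 9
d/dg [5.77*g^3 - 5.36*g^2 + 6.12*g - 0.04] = 17.31*g^2 - 10.72*g + 6.12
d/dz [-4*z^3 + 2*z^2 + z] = -12*z^2 + 4*z + 1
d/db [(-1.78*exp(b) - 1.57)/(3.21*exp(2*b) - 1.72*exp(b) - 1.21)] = (5.7138*exp(2*b) + 10.0794*exp(b) - 0.5466)*exp(b)/(10.3041*exp(4*b) - 11.0424*exp(3*b) - 4.8098*exp(2*b) + 4.1624*exp(b) + 1.4641)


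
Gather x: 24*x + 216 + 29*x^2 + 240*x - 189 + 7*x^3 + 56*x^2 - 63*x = 7*x^3 + 85*x^2 + 201*x + 27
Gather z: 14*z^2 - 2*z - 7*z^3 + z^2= -7*z^3 + 15*z^2 - 2*z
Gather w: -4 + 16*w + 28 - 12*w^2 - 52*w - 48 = -12*w^2 - 36*w - 24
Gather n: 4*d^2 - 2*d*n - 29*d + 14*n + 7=4*d^2 - 29*d + n*(14 - 2*d) + 7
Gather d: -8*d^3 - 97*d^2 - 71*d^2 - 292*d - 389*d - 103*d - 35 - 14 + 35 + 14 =-8*d^3 - 168*d^2 - 784*d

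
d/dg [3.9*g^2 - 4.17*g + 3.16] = 7.8*g - 4.17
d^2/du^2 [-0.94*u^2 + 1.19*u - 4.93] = -1.88000000000000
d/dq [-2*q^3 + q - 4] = 1 - 6*q^2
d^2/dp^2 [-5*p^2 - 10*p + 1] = -10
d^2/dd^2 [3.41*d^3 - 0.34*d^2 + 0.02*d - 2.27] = 20.46*d - 0.68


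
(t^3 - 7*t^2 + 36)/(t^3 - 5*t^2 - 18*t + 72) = (t + 2)/(t + 4)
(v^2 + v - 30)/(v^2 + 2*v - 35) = (v + 6)/(v + 7)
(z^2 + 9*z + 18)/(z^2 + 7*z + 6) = (z + 3)/(z + 1)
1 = 1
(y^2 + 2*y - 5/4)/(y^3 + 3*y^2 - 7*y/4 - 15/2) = (2*y - 1)/(2*y^2 + y - 6)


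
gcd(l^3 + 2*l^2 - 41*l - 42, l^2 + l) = l + 1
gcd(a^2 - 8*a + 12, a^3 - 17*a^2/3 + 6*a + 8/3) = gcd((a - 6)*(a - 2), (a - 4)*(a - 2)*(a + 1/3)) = a - 2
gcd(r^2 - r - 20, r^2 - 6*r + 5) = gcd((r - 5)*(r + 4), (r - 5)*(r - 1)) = r - 5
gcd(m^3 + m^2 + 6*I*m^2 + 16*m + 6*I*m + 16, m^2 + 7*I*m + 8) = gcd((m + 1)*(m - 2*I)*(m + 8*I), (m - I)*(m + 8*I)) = m + 8*I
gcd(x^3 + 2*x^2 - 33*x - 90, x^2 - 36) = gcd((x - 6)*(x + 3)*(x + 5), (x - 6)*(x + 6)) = x - 6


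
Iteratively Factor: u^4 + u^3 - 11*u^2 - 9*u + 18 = (u + 3)*(u^3 - 2*u^2 - 5*u + 6) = (u + 2)*(u + 3)*(u^2 - 4*u + 3) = (u - 3)*(u + 2)*(u + 3)*(u - 1)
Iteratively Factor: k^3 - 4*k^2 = (k)*(k^2 - 4*k) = k^2*(k - 4)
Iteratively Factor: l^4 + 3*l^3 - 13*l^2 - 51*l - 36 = (l - 4)*(l^3 + 7*l^2 + 15*l + 9) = (l - 4)*(l + 3)*(l^2 + 4*l + 3) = (l - 4)*(l + 3)^2*(l + 1)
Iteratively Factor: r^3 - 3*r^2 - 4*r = (r - 4)*(r^2 + r) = r*(r - 4)*(r + 1)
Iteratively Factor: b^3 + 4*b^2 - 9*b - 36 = (b + 4)*(b^2 - 9) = (b - 3)*(b + 4)*(b + 3)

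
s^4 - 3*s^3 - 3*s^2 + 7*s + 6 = (s - 3)*(s - 2)*(s + 1)^2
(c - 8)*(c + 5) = c^2 - 3*c - 40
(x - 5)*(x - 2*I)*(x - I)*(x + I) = x^4 - 5*x^3 - 2*I*x^3 + x^2 + 10*I*x^2 - 5*x - 2*I*x + 10*I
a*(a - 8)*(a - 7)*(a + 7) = a^4 - 8*a^3 - 49*a^2 + 392*a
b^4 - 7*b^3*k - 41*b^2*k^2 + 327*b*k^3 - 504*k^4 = (b - 8*k)*(b - 3*k)^2*(b + 7*k)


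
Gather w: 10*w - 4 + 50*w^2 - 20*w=50*w^2 - 10*w - 4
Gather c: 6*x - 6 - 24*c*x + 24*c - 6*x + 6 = c*(24 - 24*x)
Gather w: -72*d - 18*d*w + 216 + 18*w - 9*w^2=-72*d - 9*w^2 + w*(18 - 18*d) + 216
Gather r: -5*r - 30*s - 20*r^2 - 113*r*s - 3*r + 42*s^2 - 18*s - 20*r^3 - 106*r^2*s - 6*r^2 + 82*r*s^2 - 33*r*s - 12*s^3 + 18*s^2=-20*r^3 + r^2*(-106*s - 26) + r*(82*s^2 - 146*s - 8) - 12*s^3 + 60*s^2 - 48*s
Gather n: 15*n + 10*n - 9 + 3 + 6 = 25*n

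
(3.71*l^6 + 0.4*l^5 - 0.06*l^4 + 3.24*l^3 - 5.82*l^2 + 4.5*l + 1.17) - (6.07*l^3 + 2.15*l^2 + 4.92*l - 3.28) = 3.71*l^6 + 0.4*l^5 - 0.06*l^4 - 2.83*l^3 - 7.97*l^2 - 0.42*l + 4.45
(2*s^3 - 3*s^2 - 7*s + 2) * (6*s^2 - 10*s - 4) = 12*s^5 - 38*s^4 - 20*s^3 + 94*s^2 + 8*s - 8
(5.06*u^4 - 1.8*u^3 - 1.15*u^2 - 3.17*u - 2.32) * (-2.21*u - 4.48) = -11.1826*u^5 - 18.6908*u^4 + 10.6055*u^3 + 12.1577*u^2 + 19.3288*u + 10.3936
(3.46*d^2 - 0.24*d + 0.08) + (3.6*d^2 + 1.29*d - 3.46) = 7.06*d^2 + 1.05*d - 3.38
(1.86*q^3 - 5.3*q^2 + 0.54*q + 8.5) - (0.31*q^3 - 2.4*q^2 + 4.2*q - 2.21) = 1.55*q^3 - 2.9*q^2 - 3.66*q + 10.71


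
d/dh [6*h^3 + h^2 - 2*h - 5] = 18*h^2 + 2*h - 2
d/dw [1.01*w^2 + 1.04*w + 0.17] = 2.02*w + 1.04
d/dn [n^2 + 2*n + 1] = 2*n + 2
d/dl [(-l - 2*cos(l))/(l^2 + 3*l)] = (l*(l + 3)*(2*sin(l) - 1) + (l + 2*cos(l))*(2*l + 3))/(l^2*(l + 3)^2)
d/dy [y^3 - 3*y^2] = 3*y*(y - 2)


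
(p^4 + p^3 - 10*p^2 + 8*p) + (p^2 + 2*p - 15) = p^4 + p^3 - 9*p^2 + 10*p - 15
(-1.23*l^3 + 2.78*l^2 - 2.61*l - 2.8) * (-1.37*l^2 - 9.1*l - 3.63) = 1.6851*l^5 + 7.3844*l^4 - 17.2574*l^3 + 17.4956*l^2 + 34.9543*l + 10.164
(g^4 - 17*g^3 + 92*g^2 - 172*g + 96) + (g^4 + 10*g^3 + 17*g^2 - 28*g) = 2*g^4 - 7*g^3 + 109*g^2 - 200*g + 96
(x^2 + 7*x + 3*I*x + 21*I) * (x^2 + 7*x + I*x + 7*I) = x^4 + 14*x^3 + 4*I*x^3 + 46*x^2 + 56*I*x^2 - 42*x + 196*I*x - 147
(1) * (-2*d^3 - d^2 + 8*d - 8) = -2*d^3 - d^2 + 8*d - 8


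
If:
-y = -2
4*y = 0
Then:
No Solution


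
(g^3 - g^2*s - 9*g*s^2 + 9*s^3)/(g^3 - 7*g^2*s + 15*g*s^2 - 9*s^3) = (-g - 3*s)/(-g + 3*s)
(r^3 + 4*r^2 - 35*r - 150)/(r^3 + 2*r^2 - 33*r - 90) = (r + 5)/(r + 3)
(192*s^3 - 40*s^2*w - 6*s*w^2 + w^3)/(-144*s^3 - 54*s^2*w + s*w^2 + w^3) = (-4*s + w)/(3*s + w)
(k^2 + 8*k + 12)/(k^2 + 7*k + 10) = (k + 6)/(k + 5)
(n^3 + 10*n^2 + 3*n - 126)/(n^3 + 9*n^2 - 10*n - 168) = (n - 3)/(n - 4)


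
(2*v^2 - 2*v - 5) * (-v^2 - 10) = -2*v^4 + 2*v^3 - 15*v^2 + 20*v + 50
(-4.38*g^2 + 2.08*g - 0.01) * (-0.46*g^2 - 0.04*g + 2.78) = 2.0148*g^4 - 0.7816*g^3 - 12.255*g^2 + 5.7828*g - 0.0278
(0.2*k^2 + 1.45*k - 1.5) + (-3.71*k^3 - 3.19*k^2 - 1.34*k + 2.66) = -3.71*k^3 - 2.99*k^2 + 0.11*k + 1.16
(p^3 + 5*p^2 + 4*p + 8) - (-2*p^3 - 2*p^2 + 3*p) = 3*p^3 + 7*p^2 + p + 8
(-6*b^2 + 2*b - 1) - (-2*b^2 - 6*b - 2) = -4*b^2 + 8*b + 1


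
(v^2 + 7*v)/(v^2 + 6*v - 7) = v/(v - 1)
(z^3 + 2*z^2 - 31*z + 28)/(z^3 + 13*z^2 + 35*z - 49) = (z - 4)/(z + 7)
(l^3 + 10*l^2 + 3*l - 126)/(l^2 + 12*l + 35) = (l^2 + 3*l - 18)/(l + 5)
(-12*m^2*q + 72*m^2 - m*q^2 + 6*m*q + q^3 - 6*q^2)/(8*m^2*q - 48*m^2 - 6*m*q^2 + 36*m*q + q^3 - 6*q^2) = (3*m + q)/(-2*m + q)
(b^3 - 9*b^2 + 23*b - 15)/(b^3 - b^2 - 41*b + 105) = (b - 1)/(b + 7)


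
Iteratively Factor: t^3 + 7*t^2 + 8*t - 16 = (t + 4)*(t^2 + 3*t - 4) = (t + 4)^2*(t - 1)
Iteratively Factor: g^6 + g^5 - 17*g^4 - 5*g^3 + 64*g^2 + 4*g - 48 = (g - 3)*(g^5 + 4*g^4 - 5*g^3 - 20*g^2 + 4*g + 16) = (g - 3)*(g - 2)*(g^4 + 6*g^3 + 7*g^2 - 6*g - 8) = (g - 3)*(g - 2)*(g + 4)*(g^3 + 2*g^2 - g - 2) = (g - 3)*(g - 2)*(g + 1)*(g + 4)*(g^2 + g - 2) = (g - 3)*(g - 2)*(g + 1)*(g + 2)*(g + 4)*(g - 1)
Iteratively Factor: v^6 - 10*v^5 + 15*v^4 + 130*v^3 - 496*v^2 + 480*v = (v)*(v^5 - 10*v^4 + 15*v^3 + 130*v^2 - 496*v + 480) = v*(v - 2)*(v^4 - 8*v^3 - v^2 + 128*v - 240) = v*(v - 4)*(v - 2)*(v^3 - 4*v^2 - 17*v + 60) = v*(v - 4)*(v - 2)*(v + 4)*(v^2 - 8*v + 15) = v*(v - 4)*(v - 3)*(v - 2)*(v + 4)*(v - 5)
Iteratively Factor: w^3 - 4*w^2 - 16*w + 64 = (w + 4)*(w^2 - 8*w + 16) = (w - 4)*(w + 4)*(w - 4)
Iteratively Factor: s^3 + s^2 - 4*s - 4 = (s + 1)*(s^2 - 4) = (s - 2)*(s + 1)*(s + 2)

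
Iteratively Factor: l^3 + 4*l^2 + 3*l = (l + 3)*(l^2 + l) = l*(l + 3)*(l + 1)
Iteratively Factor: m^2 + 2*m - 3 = (m + 3)*(m - 1)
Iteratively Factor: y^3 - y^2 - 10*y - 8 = (y + 2)*(y^2 - 3*y - 4) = (y + 1)*(y + 2)*(y - 4)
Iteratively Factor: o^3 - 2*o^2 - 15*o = (o)*(o^2 - 2*o - 15) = o*(o - 5)*(o + 3)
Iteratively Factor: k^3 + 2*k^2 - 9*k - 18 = (k - 3)*(k^2 + 5*k + 6) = (k - 3)*(k + 3)*(k + 2)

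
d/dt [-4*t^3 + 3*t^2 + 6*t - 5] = -12*t^2 + 6*t + 6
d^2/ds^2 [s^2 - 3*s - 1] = 2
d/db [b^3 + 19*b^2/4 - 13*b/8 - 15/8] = 3*b^2 + 19*b/2 - 13/8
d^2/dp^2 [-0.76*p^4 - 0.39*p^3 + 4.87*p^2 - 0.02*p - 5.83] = -9.12*p^2 - 2.34*p + 9.74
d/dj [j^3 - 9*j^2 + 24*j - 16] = 3*j^2 - 18*j + 24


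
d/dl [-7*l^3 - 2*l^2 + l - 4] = -21*l^2 - 4*l + 1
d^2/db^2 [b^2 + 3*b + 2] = 2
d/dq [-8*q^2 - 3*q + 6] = -16*q - 3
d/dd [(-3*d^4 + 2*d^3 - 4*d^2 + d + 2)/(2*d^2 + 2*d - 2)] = (-6*d^5 - 7*d^4 + 16*d^3 - 11*d^2 + 4*d - 3)/(2*(d^4 + 2*d^3 - d^2 - 2*d + 1))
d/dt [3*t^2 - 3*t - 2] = 6*t - 3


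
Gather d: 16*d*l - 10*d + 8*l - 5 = d*(16*l - 10) + 8*l - 5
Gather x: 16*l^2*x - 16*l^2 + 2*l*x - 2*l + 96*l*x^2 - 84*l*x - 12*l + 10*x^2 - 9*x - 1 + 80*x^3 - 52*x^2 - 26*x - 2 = -16*l^2 - 14*l + 80*x^3 + x^2*(96*l - 42) + x*(16*l^2 - 82*l - 35) - 3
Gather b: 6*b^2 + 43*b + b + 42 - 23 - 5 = 6*b^2 + 44*b + 14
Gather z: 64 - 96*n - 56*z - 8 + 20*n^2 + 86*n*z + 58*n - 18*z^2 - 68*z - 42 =20*n^2 - 38*n - 18*z^2 + z*(86*n - 124) + 14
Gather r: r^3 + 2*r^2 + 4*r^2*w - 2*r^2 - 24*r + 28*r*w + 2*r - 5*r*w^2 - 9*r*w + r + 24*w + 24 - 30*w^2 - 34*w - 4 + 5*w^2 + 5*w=r^3 + 4*r^2*w + r*(-5*w^2 + 19*w - 21) - 25*w^2 - 5*w + 20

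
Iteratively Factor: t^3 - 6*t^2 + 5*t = (t - 1)*(t^2 - 5*t) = (t - 5)*(t - 1)*(t)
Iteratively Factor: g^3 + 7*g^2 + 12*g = (g + 3)*(g^2 + 4*g) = g*(g + 3)*(g + 4)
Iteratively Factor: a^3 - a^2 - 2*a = (a + 1)*(a^2 - 2*a) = (a - 2)*(a + 1)*(a)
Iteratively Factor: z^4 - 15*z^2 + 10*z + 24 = (z - 3)*(z^3 + 3*z^2 - 6*z - 8) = (z - 3)*(z + 4)*(z^2 - z - 2) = (z - 3)*(z - 2)*(z + 4)*(z + 1)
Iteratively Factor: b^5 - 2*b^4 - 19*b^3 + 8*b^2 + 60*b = (b - 5)*(b^4 + 3*b^3 - 4*b^2 - 12*b) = b*(b - 5)*(b^3 + 3*b^2 - 4*b - 12) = b*(b - 5)*(b + 3)*(b^2 - 4) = b*(b - 5)*(b + 2)*(b + 3)*(b - 2)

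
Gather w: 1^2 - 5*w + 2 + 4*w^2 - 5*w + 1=4*w^2 - 10*w + 4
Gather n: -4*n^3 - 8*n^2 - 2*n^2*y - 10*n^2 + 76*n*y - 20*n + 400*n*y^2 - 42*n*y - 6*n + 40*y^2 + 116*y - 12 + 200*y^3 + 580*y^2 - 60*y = -4*n^3 + n^2*(-2*y - 18) + n*(400*y^2 + 34*y - 26) + 200*y^3 + 620*y^2 + 56*y - 12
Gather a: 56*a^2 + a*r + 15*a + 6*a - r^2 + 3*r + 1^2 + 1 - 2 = 56*a^2 + a*(r + 21) - r^2 + 3*r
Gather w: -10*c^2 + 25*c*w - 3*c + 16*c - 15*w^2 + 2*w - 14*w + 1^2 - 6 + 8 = -10*c^2 + 13*c - 15*w^2 + w*(25*c - 12) + 3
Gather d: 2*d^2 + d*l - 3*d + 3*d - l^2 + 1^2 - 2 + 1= 2*d^2 + d*l - l^2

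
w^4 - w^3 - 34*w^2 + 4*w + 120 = (w - 6)*(w - 2)*(w + 2)*(w + 5)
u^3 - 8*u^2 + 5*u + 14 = (u - 7)*(u - 2)*(u + 1)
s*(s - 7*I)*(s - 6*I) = s^3 - 13*I*s^2 - 42*s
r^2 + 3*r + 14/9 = (r + 2/3)*(r + 7/3)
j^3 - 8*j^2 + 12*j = j*(j - 6)*(j - 2)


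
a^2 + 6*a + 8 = (a + 2)*(a + 4)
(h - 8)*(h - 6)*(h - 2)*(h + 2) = h^4 - 14*h^3 + 44*h^2 + 56*h - 192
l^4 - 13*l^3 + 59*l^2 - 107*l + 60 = (l - 5)*(l - 4)*(l - 3)*(l - 1)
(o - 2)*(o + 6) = o^2 + 4*o - 12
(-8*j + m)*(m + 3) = -8*j*m - 24*j + m^2 + 3*m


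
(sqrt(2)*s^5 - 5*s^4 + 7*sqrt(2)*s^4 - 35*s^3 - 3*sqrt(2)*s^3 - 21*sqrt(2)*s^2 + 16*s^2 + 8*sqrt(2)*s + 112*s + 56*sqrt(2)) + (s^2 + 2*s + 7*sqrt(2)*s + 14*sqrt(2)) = sqrt(2)*s^5 - 5*s^4 + 7*sqrt(2)*s^4 - 35*s^3 - 3*sqrt(2)*s^3 - 21*sqrt(2)*s^2 + 17*s^2 + 15*sqrt(2)*s + 114*s + 70*sqrt(2)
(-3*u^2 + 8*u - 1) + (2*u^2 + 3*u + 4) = -u^2 + 11*u + 3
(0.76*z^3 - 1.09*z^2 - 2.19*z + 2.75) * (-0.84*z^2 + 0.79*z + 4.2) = -0.6384*z^5 + 1.516*z^4 + 4.1705*z^3 - 8.6181*z^2 - 7.0255*z + 11.55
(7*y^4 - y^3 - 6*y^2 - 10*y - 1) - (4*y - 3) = 7*y^4 - y^3 - 6*y^2 - 14*y + 2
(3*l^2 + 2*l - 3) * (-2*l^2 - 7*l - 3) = -6*l^4 - 25*l^3 - 17*l^2 + 15*l + 9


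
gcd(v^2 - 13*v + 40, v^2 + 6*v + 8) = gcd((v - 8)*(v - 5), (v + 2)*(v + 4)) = 1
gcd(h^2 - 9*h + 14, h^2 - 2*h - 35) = h - 7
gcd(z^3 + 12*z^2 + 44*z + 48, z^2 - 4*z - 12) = z + 2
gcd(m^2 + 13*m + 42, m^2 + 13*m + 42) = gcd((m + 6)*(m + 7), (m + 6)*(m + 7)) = m^2 + 13*m + 42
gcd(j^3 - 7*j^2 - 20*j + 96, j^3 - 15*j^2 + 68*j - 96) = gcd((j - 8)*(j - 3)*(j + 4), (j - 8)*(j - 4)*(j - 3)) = j^2 - 11*j + 24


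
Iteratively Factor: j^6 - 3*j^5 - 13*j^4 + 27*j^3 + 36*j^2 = (j + 3)*(j^5 - 6*j^4 + 5*j^3 + 12*j^2) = (j - 3)*(j + 3)*(j^4 - 3*j^3 - 4*j^2) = (j - 3)*(j + 1)*(j + 3)*(j^3 - 4*j^2) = (j - 4)*(j - 3)*(j + 1)*(j + 3)*(j^2) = j*(j - 4)*(j - 3)*(j + 1)*(j + 3)*(j)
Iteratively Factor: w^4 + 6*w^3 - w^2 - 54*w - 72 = (w + 3)*(w^3 + 3*w^2 - 10*w - 24) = (w - 3)*(w + 3)*(w^2 + 6*w + 8) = (w - 3)*(w + 3)*(w + 4)*(w + 2)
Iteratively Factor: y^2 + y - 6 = (y - 2)*(y + 3)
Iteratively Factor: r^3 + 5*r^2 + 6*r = (r)*(r^2 + 5*r + 6) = r*(r + 2)*(r + 3)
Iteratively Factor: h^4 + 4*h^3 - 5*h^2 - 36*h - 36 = (h + 2)*(h^3 + 2*h^2 - 9*h - 18) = (h + 2)*(h + 3)*(h^2 - h - 6) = (h + 2)^2*(h + 3)*(h - 3)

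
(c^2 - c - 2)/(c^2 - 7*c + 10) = (c + 1)/(c - 5)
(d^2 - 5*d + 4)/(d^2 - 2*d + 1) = (d - 4)/(d - 1)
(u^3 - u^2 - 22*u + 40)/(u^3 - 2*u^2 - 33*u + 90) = (u^3 - u^2 - 22*u + 40)/(u^3 - 2*u^2 - 33*u + 90)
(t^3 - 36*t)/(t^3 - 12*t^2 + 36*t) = (t + 6)/(t - 6)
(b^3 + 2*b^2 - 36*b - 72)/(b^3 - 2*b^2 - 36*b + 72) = (b + 2)/(b - 2)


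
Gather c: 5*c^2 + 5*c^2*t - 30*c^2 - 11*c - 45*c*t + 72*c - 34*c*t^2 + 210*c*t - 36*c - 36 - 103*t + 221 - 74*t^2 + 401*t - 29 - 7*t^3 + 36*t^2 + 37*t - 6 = c^2*(5*t - 25) + c*(-34*t^2 + 165*t + 25) - 7*t^3 - 38*t^2 + 335*t + 150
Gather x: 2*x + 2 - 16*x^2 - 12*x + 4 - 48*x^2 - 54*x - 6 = -64*x^2 - 64*x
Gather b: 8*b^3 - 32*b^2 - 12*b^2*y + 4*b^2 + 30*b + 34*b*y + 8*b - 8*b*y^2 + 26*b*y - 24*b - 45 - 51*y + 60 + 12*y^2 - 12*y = 8*b^3 + b^2*(-12*y - 28) + b*(-8*y^2 + 60*y + 14) + 12*y^2 - 63*y + 15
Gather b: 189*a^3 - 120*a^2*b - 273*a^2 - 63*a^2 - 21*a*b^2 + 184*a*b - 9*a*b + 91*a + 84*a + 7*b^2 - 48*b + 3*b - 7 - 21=189*a^3 - 336*a^2 + 175*a + b^2*(7 - 21*a) + b*(-120*a^2 + 175*a - 45) - 28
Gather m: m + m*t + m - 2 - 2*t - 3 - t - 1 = m*(t + 2) - 3*t - 6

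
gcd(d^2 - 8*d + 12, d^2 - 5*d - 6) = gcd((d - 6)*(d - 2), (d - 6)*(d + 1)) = d - 6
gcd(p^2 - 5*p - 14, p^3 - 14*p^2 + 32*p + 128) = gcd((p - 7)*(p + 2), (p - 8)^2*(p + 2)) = p + 2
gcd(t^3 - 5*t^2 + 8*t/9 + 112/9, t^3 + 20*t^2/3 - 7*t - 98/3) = t - 7/3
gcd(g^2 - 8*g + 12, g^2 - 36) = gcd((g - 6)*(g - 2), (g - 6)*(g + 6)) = g - 6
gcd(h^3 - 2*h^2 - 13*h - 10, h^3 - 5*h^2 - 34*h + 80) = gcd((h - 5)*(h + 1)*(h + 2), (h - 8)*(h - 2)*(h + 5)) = 1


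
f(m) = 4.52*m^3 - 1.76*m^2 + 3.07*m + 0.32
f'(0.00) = 3.07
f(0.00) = 0.32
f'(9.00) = 1069.75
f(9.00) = 3180.47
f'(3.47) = 154.13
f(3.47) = 178.64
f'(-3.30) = 162.35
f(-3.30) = -191.41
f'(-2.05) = 67.27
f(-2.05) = -52.31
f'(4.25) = 233.04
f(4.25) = 328.56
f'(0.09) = 2.86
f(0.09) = 0.59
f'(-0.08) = 3.44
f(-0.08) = 0.06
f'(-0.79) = 14.31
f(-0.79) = -5.43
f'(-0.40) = 6.65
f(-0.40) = -1.48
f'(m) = 13.56*m^2 - 3.52*m + 3.07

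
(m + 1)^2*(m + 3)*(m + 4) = m^4 + 9*m^3 + 27*m^2 + 31*m + 12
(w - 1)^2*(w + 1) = w^3 - w^2 - w + 1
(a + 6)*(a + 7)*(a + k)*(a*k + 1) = a^4*k + a^3*k^2 + 13*a^3*k + a^3 + 13*a^2*k^2 + 43*a^2*k + 13*a^2 + 42*a*k^2 + 13*a*k + 42*a + 42*k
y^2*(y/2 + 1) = y^3/2 + y^2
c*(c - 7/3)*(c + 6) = c^3 + 11*c^2/3 - 14*c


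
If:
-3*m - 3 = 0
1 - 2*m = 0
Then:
No Solution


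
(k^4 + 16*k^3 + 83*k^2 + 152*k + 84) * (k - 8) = k^5 + 8*k^4 - 45*k^3 - 512*k^2 - 1132*k - 672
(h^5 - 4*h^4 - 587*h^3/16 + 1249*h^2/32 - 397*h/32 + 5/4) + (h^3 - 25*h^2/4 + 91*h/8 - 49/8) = h^5 - 4*h^4 - 571*h^3/16 + 1049*h^2/32 - 33*h/32 - 39/8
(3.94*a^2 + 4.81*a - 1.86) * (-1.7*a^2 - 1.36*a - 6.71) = -6.698*a^4 - 13.5354*a^3 - 29.817*a^2 - 29.7455*a + 12.4806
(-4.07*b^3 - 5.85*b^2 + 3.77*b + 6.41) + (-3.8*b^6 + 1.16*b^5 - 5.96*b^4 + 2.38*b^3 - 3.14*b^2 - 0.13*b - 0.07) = -3.8*b^6 + 1.16*b^5 - 5.96*b^4 - 1.69*b^3 - 8.99*b^2 + 3.64*b + 6.34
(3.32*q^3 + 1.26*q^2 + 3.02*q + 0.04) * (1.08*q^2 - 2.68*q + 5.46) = 3.5856*q^5 - 7.5368*q^4 + 18.012*q^3 - 1.1708*q^2 + 16.382*q + 0.2184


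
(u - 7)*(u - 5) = u^2 - 12*u + 35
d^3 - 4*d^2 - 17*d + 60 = (d - 5)*(d - 3)*(d + 4)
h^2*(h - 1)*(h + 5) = h^4 + 4*h^3 - 5*h^2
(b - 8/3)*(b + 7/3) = b^2 - b/3 - 56/9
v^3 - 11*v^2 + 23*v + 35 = (v - 7)*(v - 5)*(v + 1)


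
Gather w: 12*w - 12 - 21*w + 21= 9 - 9*w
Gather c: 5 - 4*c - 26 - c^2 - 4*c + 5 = -c^2 - 8*c - 16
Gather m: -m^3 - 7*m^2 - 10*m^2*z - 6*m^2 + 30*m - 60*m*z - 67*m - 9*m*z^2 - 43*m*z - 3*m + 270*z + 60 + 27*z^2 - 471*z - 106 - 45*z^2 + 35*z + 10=-m^3 + m^2*(-10*z - 13) + m*(-9*z^2 - 103*z - 40) - 18*z^2 - 166*z - 36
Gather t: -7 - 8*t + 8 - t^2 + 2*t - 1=-t^2 - 6*t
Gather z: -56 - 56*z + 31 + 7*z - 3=-49*z - 28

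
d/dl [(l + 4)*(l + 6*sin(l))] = l + (l + 4)*(6*cos(l) + 1) + 6*sin(l)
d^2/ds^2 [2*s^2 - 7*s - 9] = 4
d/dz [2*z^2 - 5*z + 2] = 4*z - 5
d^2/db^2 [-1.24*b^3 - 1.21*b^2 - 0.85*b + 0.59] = -7.44*b - 2.42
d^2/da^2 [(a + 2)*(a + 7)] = 2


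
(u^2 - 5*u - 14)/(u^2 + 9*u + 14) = (u - 7)/(u + 7)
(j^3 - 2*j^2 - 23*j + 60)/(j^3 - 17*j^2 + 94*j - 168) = (j^2 + 2*j - 15)/(j^2 - 13*j + 42)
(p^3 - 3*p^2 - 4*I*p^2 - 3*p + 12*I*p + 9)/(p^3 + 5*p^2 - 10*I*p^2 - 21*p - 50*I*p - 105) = (p^2 - p*(3 + I) + 3*I)/(p^2 + p*(5 - 7*I) - 35*I)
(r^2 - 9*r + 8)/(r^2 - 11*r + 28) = (r^2 - 9*r + 8)/(r^2 - 11*r + 28)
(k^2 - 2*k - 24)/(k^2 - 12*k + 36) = (k + 4)/(k - 6)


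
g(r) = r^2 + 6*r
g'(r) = 2*r + 6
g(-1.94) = -7.88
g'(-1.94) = 2.12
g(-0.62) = -3.34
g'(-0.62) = 4.76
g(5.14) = 57.26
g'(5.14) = 16.28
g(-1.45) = -6.60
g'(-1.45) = 3.10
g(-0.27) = -1.55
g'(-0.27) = 5.46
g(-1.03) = -5.12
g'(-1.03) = 3.94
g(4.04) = 40.56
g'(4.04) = 14.08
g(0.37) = 2.36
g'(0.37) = 6.74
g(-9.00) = 27.00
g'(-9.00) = -12.00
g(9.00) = 135.00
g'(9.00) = 24.00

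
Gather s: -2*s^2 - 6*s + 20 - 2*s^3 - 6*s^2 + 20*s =-2*s^3 - 8*s^2 + 14*s + 20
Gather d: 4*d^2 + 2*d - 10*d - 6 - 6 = 4*d^2 - 8*d - 12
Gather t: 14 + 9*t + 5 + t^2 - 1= t^2 + 9*t + 18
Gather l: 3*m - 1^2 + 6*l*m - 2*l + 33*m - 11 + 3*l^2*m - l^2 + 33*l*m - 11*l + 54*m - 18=l^2*(3*m - 1) + l*(39*m - 13) + 90*m - 30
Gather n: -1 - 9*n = -9*n - 1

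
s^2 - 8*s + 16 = (s - 4)^2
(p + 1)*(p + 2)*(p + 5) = p^3 + 8*p^2 + 17*p + 10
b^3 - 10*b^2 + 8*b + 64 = (b - 8)*(b - 4)*(b + 2)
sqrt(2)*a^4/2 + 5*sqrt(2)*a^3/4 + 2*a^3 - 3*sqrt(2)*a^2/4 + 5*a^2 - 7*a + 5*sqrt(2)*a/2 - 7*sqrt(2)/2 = (a - 1)*(a + 7/2)*(a + sqrt(2))*(sqrt(2)*a/2 + 1)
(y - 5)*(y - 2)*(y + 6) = y^3 - y^2 - 32*y + 60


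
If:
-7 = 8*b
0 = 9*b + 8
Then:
No Solution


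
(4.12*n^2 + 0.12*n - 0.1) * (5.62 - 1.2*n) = -4.944*n^3 + 23.0104*n^2 + 0.7944*n - 0.562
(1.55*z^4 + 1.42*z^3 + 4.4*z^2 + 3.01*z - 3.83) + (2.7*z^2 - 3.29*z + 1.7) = 1.55*z^4 + 1.42*z^3 + 7.1*z^2 - 0.28*z - 2.13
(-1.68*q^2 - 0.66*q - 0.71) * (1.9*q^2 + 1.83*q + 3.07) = -3.192*q^4 - 4.3284*q^3 - 7.7144*q^2 - 3.3255*q - 2.1797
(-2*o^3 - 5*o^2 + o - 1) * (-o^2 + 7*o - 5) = 2*o^5 - 9*o^4 - 26*o^3 + 33*o^2 - 12*o + 5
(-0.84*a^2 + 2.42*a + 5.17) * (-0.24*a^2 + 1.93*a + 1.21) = 0.2016*a^4 - 2.202*a^3 + 2.4134*a^2 + 12.9063*a + 6.2557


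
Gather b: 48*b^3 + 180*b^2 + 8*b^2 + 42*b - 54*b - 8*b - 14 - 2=48*b^3 + 188*b^2 - 20*b - 16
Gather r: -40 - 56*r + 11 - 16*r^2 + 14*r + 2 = -16*r^2 - 42*r - 27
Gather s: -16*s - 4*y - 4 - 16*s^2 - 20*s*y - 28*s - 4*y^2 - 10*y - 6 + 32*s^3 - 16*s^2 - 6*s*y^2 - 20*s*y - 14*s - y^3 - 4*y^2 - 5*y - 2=32*s^3 - 32*s^2 + s*(-6*y^2 - 40*y - 58) - y^3 - 8*y^2 - 19*y - 12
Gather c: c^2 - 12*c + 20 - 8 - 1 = c^2 - 12*c + 11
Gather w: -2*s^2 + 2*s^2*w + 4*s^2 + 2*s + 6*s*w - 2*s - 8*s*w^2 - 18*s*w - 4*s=2*s^2 - 8*s*w^2 - 4*s + w*(2*s^2 - 12*s)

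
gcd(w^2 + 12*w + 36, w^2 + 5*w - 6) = w + 6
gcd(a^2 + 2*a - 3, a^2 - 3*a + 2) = a - 1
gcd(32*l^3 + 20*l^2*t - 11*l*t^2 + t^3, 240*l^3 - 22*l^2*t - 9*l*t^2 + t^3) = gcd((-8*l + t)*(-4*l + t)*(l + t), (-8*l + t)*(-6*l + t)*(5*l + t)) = -8*l + t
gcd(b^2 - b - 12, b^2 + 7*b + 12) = b + 3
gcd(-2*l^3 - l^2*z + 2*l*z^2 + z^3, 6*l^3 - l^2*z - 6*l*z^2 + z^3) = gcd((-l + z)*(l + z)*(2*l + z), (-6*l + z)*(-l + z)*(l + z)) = -l^2 + z^2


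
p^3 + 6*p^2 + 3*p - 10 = (p - 1)*(p + 2)*(p + 5)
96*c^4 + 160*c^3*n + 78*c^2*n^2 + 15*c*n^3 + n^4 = (c + n)*(4*c + n)^2*(6*c + n)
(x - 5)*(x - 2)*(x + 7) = x^3 - 39*x + 70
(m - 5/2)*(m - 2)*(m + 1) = m^3 - 7*m^2/2 + m/2 + 5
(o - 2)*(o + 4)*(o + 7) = o^3 + 9*o^2 + 6*o - 56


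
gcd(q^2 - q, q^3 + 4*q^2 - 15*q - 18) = 1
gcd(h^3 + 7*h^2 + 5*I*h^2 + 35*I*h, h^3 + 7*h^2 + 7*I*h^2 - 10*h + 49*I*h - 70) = h^2 + h*(7 + 5*I) + 35*I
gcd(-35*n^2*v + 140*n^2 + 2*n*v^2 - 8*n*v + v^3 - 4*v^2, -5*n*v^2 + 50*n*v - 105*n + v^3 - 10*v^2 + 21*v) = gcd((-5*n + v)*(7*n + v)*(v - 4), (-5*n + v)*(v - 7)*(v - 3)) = -5*n + v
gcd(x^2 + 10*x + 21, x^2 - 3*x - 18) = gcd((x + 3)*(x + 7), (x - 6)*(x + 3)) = x + 3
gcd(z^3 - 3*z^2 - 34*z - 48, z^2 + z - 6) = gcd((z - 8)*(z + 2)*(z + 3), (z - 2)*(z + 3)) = z + 3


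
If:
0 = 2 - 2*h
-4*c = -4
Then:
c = 1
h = 1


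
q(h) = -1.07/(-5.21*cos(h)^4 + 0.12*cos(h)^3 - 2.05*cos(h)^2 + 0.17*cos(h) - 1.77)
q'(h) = -1.07*(-20.84*sin(h)*cos(h)^3 + 0.36*sin(h)*cos(h)^2 - 4.1*sin(h)*cos(h) + 0.17*sin(h))/(-5.21*cos(h)^4 + 0.12*cos(h)^3 - 2.05*cos(h)^2 + 0.17*cos(h) - 1.77)^2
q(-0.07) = 0.12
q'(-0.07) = -0.02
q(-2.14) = 0.37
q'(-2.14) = 0.61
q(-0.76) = 0.26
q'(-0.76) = -0.46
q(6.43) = 0.13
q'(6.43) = 0.05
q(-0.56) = 0.19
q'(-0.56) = -0.27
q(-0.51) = 0.17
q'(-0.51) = -0.24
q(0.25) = 0.13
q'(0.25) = 0.09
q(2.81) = 0.13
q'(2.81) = -0.12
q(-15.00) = 0.22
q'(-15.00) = 0.37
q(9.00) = 0.15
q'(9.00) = -0.16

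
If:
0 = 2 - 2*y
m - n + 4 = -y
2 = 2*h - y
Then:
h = 3/2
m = n - 5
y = 1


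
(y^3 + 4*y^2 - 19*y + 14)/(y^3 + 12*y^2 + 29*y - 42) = (y - 2)/(y + 6)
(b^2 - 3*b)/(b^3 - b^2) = (b - 3)/(b*(b - 1))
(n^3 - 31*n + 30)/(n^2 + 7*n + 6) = (n^2 - 6*n + 5)/(n + 1)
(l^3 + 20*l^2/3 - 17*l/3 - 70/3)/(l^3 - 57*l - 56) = (3*l^2 - l - 10)/(3*(l^2 - 7*l - 8))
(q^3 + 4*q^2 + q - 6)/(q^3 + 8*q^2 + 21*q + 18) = (q - 1)/(q + 3)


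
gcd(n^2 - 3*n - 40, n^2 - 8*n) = n - 8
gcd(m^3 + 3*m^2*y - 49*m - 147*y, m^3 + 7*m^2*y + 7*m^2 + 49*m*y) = m + 7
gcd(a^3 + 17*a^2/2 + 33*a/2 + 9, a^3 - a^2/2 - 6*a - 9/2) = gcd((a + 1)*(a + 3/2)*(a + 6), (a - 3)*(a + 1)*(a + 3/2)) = a^2 + 5*a/2 + 3/2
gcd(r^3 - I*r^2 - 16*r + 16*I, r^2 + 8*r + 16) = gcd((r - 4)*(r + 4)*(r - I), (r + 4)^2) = r + 4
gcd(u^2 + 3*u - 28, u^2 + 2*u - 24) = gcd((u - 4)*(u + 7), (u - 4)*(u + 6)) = u - 4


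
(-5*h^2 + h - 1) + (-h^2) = -6*h^2 + h - 1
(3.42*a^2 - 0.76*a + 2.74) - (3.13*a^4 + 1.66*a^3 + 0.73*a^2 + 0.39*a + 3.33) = -3.13*a^4 - 1.66*a^3 + 2.69*a^2 - 1.15*a - 0.59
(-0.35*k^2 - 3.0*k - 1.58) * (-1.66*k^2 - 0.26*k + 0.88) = 0.581*k^4 + 5.071*k^3 + 3.0948*k^2 - 2.2292*k - 1.3904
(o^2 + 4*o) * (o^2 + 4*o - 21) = o^4 + 8*o^3 - 5*o^2 - 84*o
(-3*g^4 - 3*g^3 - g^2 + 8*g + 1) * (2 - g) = 3*g^5 - 3*g^4 - 5*g^3 - 10*g^2 + 15*g + 2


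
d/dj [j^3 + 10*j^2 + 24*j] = 3*j^2 + 20*j + 24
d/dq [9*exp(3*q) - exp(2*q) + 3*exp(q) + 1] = (27*exp(2*q) - 2*exp(q) + 3)*exp(q)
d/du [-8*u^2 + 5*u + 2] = 5 - 16*u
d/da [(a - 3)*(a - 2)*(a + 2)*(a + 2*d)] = 4*a^3 + 6*a^2*d - 9*a^2 - 12*a*d - 8*a - 8*d + 12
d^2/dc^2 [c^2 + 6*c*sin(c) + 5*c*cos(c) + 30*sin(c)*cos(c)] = -6*c*sin(c) - 5*c*cos(c) - 10*sin(c) - 60*sin(2*c) + 12*cos(c) + 2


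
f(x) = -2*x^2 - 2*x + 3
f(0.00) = 3.00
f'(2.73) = -12.92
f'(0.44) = -3.76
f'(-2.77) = 9.08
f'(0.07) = -2.28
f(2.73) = -17.37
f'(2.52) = -12.08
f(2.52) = -14.74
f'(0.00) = -2.00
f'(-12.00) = 46.00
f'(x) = -4*x - 2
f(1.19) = -2.21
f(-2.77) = -6.81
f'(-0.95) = 1.80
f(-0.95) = 3.10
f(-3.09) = -9.92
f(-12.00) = -261.00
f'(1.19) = -6.76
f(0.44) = 1.73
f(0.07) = 2.85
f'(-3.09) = 10.36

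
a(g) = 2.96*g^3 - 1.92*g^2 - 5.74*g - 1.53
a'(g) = 8.88*g^2 - 3.84*g - 5.74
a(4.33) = 177.92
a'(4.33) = 144.12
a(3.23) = 59.65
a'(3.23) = 74.50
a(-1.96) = -19.94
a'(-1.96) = 35.90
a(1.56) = -3.92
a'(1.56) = 9.88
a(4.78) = 250.44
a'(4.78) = 178.80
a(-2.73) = -60.39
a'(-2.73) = 70.92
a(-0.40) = 0.27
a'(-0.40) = -2.78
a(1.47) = -4.71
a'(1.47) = 7.80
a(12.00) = 4767.99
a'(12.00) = 1226.90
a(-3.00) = -81.51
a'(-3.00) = 85.70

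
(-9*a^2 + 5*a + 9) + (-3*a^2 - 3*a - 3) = -12*a^2 + 2*a + 6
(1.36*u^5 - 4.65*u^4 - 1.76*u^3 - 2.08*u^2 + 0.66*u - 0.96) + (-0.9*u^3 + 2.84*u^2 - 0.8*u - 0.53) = 1.36*u^5 - 4.65*u^4 - 2.66*u^3 + 0.76*u^2 - 0.14*u - 1.49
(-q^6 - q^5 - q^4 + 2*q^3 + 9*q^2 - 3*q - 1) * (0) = 0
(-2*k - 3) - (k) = -3*k - 3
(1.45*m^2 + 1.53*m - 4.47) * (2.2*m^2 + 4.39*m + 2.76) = 3.19*m^4 + 9.7315*m^3 + 0.8847*m^2 - 15.4005*m - 12.3372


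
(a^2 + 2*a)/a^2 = (a + 2)/a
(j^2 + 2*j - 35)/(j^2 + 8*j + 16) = (j^2 + 2*j - 35)/(j^2 + 8*j + 16)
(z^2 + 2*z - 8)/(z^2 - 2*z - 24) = (z - 2)/(z - 6)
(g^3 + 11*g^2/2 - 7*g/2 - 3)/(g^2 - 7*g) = (2*g^3 + 11*g^2 - 7*g - 6)/(2*g*(g - 7))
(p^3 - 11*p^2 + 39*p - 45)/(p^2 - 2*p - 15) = (p^2 - 6*p + 9)/(p + 3)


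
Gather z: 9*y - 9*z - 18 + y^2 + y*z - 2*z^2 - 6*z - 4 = y^2 + 9*y - 2*z^2 + z*(y - 15) - 22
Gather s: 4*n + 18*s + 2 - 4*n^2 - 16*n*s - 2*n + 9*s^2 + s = -4*n^2 + 2*n + 9*s^2 + s*(19 - 16*n) + 2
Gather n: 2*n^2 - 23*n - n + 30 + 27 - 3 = 2*n^2 - 24*n + 54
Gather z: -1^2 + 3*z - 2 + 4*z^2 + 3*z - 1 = 4*z^2 + 6*z - 4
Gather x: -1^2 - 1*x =-x - 1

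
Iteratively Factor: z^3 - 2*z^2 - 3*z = (z - 3)*(z^2 + z) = z*(z - 3)*(z + 1)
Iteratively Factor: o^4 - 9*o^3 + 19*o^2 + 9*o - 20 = (o - 1)*(o^3 - 8*o^2 + 11*o + 20) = (o - 5)*(o - 1)*(o^2 - 3*o - 4) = (o - 5)*(o - 1)*(o + 1)*(o - 4)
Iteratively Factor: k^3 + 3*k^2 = (k)*(k^2 + 3*k) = k^2*(k + 3)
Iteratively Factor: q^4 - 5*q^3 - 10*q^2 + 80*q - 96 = (q - 3)*(q^3 - 2*q^2 - 16*q + 32) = (q - 4)*(q - 3)*(q^2 + 2*q - 8) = (q - 4)*(q - 3)*(q - 2)*(q + 4)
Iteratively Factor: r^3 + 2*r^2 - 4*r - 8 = (r + 2)*(r^2 - 4) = (r - 2)*(r + 2)*(r + 2)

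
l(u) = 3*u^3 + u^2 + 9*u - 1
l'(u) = 9*u^2 + 2*u + 9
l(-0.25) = -3.23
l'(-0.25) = 9.06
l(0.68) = 6.53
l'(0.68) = 14.52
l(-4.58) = -309.46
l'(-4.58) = 188.63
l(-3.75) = -178.89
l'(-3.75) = 128.06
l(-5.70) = -575.39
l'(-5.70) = 290.01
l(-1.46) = -21.34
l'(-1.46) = 25.26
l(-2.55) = -67.19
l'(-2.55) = 62.42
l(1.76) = 34.29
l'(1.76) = 40.40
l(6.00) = 737.00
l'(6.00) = 345.00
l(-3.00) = -100.00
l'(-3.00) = 84.00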